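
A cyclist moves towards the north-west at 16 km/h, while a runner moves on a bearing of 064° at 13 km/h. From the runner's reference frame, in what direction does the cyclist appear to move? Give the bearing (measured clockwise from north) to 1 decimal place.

283.7°

Taking east as x and north as y: cyclist velocity = (-11.314, 11.314) km/h; runner velocity = (11.684, 5.699) km/h.
Velocity of cyclist relative to runner = (-11.314, 11.314) − (11.684, 5.699) = (-22.998, 5.615) km/h.
Bearing = atan2(-23.00, 5.61) = 283.72° clockwise from north.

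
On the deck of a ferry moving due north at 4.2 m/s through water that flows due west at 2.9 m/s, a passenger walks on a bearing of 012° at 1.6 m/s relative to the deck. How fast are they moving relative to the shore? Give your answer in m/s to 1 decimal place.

In east/north components (m/s): passenger relative to ferry = (0.333, 1.565); ferry relative to water = (0.000, 4.200); water relative to ground = (-2.900, 0.000).
Sum = (-2.567, 5.765) m/s.
Speed = |(-2.567, 5.765)| = 6.311 m/s.

6.3 m/s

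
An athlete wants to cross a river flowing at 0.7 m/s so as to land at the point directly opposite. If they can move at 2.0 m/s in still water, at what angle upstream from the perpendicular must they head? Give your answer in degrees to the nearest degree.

To cancel the current, the upstream component of the athlete's velocity must equal the flow: 2.0 sin θ = 0.7.
sin θ = 0.7 / 2.0 = 0.3500.
θ = arcsin(0.3500) = 20.487°.

20°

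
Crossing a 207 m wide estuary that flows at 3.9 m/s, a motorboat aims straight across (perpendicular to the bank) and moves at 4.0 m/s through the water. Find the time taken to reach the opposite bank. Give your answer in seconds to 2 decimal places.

51.75 s

The component of the motorboat's velocity perpendicular to the bank is 4.0 m/s.
The current is parallel to the bank, so it does not affect the crossing time.
Time = 207 / 4.000 = 51.750 s.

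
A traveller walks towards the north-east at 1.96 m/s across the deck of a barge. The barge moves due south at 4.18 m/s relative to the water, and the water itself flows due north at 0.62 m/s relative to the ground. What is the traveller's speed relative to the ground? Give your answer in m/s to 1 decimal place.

2.6 m/s

In east/north components (m/s): traveller relative to barge = (1.386, 1.386); barge relative to water = (0.000, -4.180); water relative to ground = (0.000, 0.620).
Sum = (1.386, -2.174) m/s.
Speed = |(1.386, -2.174)| = 2.578 m/s.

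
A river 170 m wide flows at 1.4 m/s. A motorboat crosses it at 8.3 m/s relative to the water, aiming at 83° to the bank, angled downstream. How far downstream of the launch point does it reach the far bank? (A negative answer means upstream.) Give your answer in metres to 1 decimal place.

49.8 m

Perpendicular speed = 8.238 m/s; crossing time = 170 / 8.238 = 20.636 s.
Net downstream speed = 2.412 m/s.
Drift = 2.412 × 20.636 = 49.763 m (downstream).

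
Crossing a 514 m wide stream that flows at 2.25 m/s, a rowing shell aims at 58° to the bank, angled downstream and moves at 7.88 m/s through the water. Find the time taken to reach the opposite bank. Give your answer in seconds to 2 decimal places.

76.92 s

The component of the rowing shell's velocity perpendicular to the bank is 7.88 × sin 58° = 6.683 m/s.
The flow acts along the bank and has no component across it.
Time = 514 / 6.683 = 76.916 s.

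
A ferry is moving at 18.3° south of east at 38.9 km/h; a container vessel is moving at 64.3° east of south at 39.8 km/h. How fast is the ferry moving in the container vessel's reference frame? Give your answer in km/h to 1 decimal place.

Taking east as x and north as y: ferry velocity = (36.933, -12.214) km/h; container vessel velocity = (35.863, -17.260) km/h.
Velocity of ferry relative to container vessel = (36.933, -12.214) − (35.863, -17.260) = (1.070, 5.045) km/h.
Magnitude = |(1.070, 5.045)| = 5.157 km/h.

5.2 km/h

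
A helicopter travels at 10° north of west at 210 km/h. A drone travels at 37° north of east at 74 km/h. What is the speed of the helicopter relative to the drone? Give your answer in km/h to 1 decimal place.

266.0 km/h

Taking east as x and north as y: helicopter velocity = (-206.810, 36.466) km/h; drone velocity = (59.099, 44.534) km/h.
Velocity of helicopter relative to drone = (-206.810, 36.466) − (59.099, 44.534) = (-265.909, -8.068) km/h.
Magnitude = |(-265.909, -8.068)| = 266.031 km/h.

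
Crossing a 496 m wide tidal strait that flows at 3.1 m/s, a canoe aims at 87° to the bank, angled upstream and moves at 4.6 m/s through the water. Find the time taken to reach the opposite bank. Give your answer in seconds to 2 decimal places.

107.97 s

The component of the canoe's velocity perpendicular to the bank is 4.6 × sin 87° = 4.594 m/s.
The current is parallel to the bank, so it does not affect the crossing time.
Time = 496 / 4.594 = 107.974 s.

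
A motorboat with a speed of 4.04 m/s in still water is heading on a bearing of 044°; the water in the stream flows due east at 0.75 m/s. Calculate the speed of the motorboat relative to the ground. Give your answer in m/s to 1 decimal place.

Taking east as x and north as y: velocity relative to the water = (2.806, 2.906) m/s; the water relative to ground = (0.750, 0.000) m/s.
Velocity relative to ground = (2.806, 2.906) + (0.750, 0.000) = (3.556, 2.906) m/s.
Speed = |(3.556, 2.906)| = 4.593 m/s.

4.6 m/s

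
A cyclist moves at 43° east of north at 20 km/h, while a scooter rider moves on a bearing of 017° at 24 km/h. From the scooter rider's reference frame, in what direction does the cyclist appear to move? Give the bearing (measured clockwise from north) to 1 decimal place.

Taking east as x and north as y: cyclist velocity = (13.640, 14.627) km/h; scooter rider velocity = (7.017, 22.951) km/h.
Velocity of cyclist relative to scooter rider = (13.640, 14.627) − (7.017, 22.951) = (6.623, -8.324) km/h.
Bearing = atan2(6.62, -8.32) = 141.49° clockwise from north.

141.5°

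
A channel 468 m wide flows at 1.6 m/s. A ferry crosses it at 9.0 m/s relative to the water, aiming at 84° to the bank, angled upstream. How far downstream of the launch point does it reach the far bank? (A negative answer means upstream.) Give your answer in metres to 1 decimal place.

Perpendicular speed = 8.951 m/s; crossing time = 468 / 8.951 = 52.286 s.
Net downstream speed = 0.659 m/s.
Drift = 0.659 × 52.286 = 34.470 m (downstream).

34.5 m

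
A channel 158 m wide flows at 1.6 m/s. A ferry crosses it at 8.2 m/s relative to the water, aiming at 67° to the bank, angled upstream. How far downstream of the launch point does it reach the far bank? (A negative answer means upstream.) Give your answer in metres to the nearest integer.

-34 m

Perpendicular speed = 7.548 m/s; crossing time = 158 / 7.548 = 20.932 s.
Net downstream speed = -1.604 m/s.
Drift = -1.604 × 20.932 = -33.575 m (upstream).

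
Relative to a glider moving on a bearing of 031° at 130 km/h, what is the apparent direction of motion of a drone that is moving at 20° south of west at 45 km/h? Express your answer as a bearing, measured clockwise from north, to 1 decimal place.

Taking east as x and north as y: drone velocity = (-42.286, -15.391) km/h; glider velocity = (66.955, 111.432) km/h.
Velocity of drone relative to glider = (-42.286, -15.391) − (66.955, 111.432) = (-109.241, -126.823) km/h.
Bearing = atan2(-109.24, -126.82) = 220.74° clockwise from north.

220.7°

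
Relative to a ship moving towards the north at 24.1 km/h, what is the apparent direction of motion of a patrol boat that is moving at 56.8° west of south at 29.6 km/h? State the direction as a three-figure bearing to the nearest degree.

Taking east as x and north as y: patrol boat velocity = (-24.768, -16.208) km/h; ship velocity = (0.000, 24.100) km/h.
Velocity of patrol boat relative to ship = (-24.768, -16.208) − (0.000, 24.100) = (-24.768, -40.308) km/h.
Bearing = atan2(-24.77, -40.31) = 211.57° clockwise from north.

212°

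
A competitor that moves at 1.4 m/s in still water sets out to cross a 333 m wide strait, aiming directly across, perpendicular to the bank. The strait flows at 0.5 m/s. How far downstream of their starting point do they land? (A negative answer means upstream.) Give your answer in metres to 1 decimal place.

Perpendicular speed = 1.400 m/s; crossing time = 333 / 1.400 = 237.857 s.
Net downstream speed = 0.500 m/s.
Drift = 0.500 × 237.857 = 118.929 m (downstream).

118.9 m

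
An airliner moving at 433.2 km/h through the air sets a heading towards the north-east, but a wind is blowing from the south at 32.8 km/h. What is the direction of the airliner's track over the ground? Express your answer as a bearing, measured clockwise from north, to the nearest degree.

Taking east as x and north as y: velocity relative to the air = (306.319, 306.319) km/h; the air relative to ground = (0.000, 32.800) km/h.
Velocity relative to ground = (306.319, 306.319) + (0.000, 32.800) = (306.319, 339.119) km/h.
Bearing = atan2(306.32, 339.12) = 42.09° clockwise from north.

042°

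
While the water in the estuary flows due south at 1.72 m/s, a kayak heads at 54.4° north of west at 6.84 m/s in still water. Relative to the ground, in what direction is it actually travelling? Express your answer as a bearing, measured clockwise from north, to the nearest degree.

Taking east as x and north as y: velocity relative to the water = (-3.982, 5.562) m/s; the water relative to ground = (0.000, -1.720) m/s.
Velocity relative to ground = (-3.982, 5.562) + (0.000, -1.720) = (-3.982, 3.842) m/s.
Bearing = atan2(-3.98, 3.84) = 313.97° clockwise from north.

314°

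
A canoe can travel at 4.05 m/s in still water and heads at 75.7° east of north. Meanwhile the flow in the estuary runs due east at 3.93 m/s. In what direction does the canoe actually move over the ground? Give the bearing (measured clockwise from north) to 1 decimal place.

Taking east as x and north as y: velocity relative to the water = (3.925, 1.000) m/s; the water relative to ground = (3.930, 0.000) m/s.
Velocity relative to ground = (3.925, 1.000) + (3.930, 0.000) = (7.855, 1.000) m/s.
Bearing = atan2(7.85, 1.00) = 82.74° clockwise from north.

082.7°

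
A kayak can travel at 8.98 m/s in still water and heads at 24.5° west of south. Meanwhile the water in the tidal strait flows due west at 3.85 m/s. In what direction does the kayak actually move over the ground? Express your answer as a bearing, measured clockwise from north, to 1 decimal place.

222.8°

Taking east as x and north as y: velocity relative to the water = (-3.724, -8.171) m/s; the water relative to ground = (-3.850, 0.000) m/s.
Velocity relative to ground = (-3.724, -8.171) + (-3.850, 0.000) = (-7.574, -8.171) m/s.
Bearing = atan2(-7.57, -8.17) = 222.83° clockwise from north.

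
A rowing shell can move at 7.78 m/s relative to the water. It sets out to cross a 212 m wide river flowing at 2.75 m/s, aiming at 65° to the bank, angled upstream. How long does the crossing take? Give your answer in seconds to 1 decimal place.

30.1 s

The component of the rowing shell's velocity perpendicular to the bank is 7.78 × sin 65° = 7.051 m/s.
The flow acts along the bank and has no component across it.
Time = 212 / 7.051 = 30.066 s.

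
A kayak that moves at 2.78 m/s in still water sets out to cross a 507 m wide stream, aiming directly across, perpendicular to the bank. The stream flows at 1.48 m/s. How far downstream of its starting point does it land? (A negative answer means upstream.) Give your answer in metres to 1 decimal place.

Perpendicular speed = 2.780 m/s; crossing time = 507 / 2.780 = 182.374 s.
Net downstream speed = 1.480 m/s.
Drift = 1.480 × 182.374 = 269.914 m (downstream).

269.9 m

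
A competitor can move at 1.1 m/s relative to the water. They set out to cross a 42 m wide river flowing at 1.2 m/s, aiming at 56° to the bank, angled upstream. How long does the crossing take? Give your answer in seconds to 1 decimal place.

The component of the competitor's velocity perpendicular to the bank is 1.1 × sin 56° = 0.912 m/s.
The flow acts along the bank and has no component across it.
Time = 42 / 0.912 = 46.056 s.

46.1 s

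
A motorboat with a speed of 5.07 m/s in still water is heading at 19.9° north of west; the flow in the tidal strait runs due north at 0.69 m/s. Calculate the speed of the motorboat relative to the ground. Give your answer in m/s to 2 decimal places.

Taking east as x and north as y: velocity relative to the water = (-4.767, 1.726) m/s; the water relative to ground = (0.000, 0.690) m/s.
Velocity relative to ground = (-4.767, 1.726) + (0.000, 0.690) = (-4.767, 2.416) m/s.
Speed = |(-4.767, 2.416)| = 5.344 m/s.

5.34 m/s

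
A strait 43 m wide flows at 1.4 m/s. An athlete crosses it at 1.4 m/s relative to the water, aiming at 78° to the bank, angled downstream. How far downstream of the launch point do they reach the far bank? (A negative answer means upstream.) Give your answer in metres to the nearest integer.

53 m

Perpendicular speed = 1.369 m/s; crossing time = 43 / 1.369 = 31.400 s.
Net downstream speed = 1.691 m/s.
Drift = 1.691 × 31.400 = 53.101 m (downstream).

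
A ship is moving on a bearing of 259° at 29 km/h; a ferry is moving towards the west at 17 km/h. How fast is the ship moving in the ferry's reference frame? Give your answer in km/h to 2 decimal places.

Taking east as x and north as y: ship velocity = (-28.467, -5.533) km/h; ferry velocity = (-17.000, 0.000) km/h.
Velocity of ship relative to ferry = (-28.467, -5.533) − (-17.000, 0.000) = (-11.467, -5.533) km/h.
Magnitude = |(-11.467, -5.533)| = 12.732 km/h.

12.73 km/h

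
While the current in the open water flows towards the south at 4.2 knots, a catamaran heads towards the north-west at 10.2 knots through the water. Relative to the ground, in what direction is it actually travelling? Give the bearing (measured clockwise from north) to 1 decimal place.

292.7°

Taking east as x and north as y: velocity relative to the water = (-7.212, 7.212) knots; the water relative to ground = (0.000, -4.200) knots.
Velocity relative to ground = (-7.212, 7.212) + (0.000, -4.200) = (-7.212, 3.012) knots.
Bearing = atan2(-7.21, 3.01) = 292.67° clockwise from north.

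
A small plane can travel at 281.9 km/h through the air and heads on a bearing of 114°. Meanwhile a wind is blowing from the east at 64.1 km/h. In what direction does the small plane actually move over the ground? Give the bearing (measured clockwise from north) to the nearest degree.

Taking east as x and north as y: velocity relative to the air = (257.528, -114.659) km/h; the air relative to ground = (-64.100, 0.000) km/h.
Velocity relative to ground = (257.528, -114.659) + (-64.100, 0.000) = (193.428, -114.659) km/h.
Bearing = atan2(193.43, -114.66) = 120.66° clockwise from north.

121°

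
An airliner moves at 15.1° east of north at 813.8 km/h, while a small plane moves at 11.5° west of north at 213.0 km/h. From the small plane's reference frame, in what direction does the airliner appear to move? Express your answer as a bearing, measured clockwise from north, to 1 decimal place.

023.8°

Taking east as x and north as y: airliner velocity = (211.999, 785.702) km/h; small plane velocity = (-42.465, 208.724) km/h.
Velocity of airliner relative to small plane = (211.999, 785.702) − (-42.465, 208.724) = (254.464, 576.978) km/h.
Bearing = atan2(254.46, 576.98) = 23.80° clockwise from north.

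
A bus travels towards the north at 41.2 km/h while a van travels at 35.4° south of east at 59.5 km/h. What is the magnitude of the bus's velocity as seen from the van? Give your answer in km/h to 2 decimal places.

89.88 km/h

Taking east as x and north as y: bus velocity = (0.000, 41.200) km/h; van velocity = (48.500, -34.467) km/h.
Velocity of bus relative to van = (0.000, 41.200) − (48.500, -34.467) = (-48.500, 75.667) km/h.
Magnitude = |(-48.500, 75.667)| = 89.877 km/h.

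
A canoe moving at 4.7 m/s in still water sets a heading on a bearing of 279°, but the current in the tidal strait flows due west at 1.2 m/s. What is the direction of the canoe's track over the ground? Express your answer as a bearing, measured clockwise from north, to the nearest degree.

277°

Taking east as x and north as y: velocity relative to the water = (-4.642, 0.735) m/s; the water relative to ground = (-1.200, 0.000) m/s.
Velocity relative to ground = (-4.642, 0.735) + (-1.200, 0.000) = (-5.842, 0.735) m/s.
Bearing = atan2(-5.84, 0.74) = 277.17° clockwise from north.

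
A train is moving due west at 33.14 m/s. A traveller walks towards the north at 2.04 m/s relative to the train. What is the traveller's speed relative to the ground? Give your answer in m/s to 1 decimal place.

33.2 m/s

Taking east as x and north as y: train velocity = (-33.140, 0.000) m/s; traveller velocity relative to train = (0.000, 2.040) m/s.
Velocity relative to ground = (-33.140, 0.000) + (0.000, 2.040) = (-33.140, 2.040) m/s.
Speed = |(-33.140, 2.040)| = 33.203 m/s.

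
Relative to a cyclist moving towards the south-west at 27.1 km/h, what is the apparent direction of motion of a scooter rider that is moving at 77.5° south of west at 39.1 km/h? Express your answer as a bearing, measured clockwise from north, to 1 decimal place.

Taking east as x and north as y: scooter rider velocity = (-8.463, -38.173) km/h; cyclist velocity = (-19.163, -19.163) km/h.
Velocity of scooter rider relative to cyclist = (-8.463, -38.173) − (-19.163, -19.163) = (10.700, -19.011) km/h.
Bearing = atan2(10.70, -19.01) = 150.63° clockwise from north.

150.6°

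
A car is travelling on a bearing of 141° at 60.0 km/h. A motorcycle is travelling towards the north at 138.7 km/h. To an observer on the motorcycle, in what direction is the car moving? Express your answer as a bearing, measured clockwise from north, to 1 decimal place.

Taking east as x and north as y: car velocity = (37.759, -46.629) km/h; motorcycle velocity = (0.000, 138.700) km/h.
Velocity of car relative to motorcycle = (37.759, -46.629) − (0.000, 138.700) = (37.759, -185.329) km/h.
Bearing = atan2(37.76, -185.33) = 168.48° clockwise from north.

168.5°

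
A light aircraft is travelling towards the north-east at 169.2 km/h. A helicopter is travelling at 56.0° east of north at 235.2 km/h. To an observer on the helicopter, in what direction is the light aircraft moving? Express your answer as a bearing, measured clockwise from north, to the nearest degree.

Taking east as x and north as y: light aircraft velocity = (119.642, 119.642) km/h; helicopter velocity = (194.990, 131.522) km/h.
Velocity of light aircraft relative to helicopter = (119.642, 119.642) − (194.990, 131.522) = (-75.347, -11.880) km/h.
Bearing = atan2(-75.35, -11.88) = 261.04° clockwise from north.

261°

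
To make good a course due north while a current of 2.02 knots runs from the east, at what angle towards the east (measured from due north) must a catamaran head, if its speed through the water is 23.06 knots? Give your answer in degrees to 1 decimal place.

5.0°

The current pushes perpendicular to the desired track; the heading must have a component into the current equal to 2.02 knots: 23.06 sin θ = 2.02.
sin θ = 0.0876, so θ = 5.025°.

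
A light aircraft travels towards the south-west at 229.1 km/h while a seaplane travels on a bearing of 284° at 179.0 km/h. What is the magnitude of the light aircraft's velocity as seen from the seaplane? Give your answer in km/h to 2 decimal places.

205.63 km/h

Taking east as x and north as y: light aircraft velocity = (-161.998, -161.998) km/h; seaplane velocity = (-173.683, 43.304) km/h.
Velocity of light aircraft relative to seaplane = (-161.998, -161.998) − (-173.683, 43.304) = (11.685, -205.302) km/h.
Magnitude = |(11.685, -205.302)| = 205.634 km/h.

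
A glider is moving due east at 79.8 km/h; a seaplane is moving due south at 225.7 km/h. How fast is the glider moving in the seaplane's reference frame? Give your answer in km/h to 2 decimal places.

Taking east as x and north as y: glider velocity = (79.800, 0.000) km/h; seaplane velocity = (0.000, -225.700) km/h.
Velocity of glider relative to seaplane = (79.800, 0.000) − (0.000, -225.700) = (79.800, 225.700) km/h.
Magnitude = |(79.800, 225.700)| = 239.392 km/h.

239.39 km/h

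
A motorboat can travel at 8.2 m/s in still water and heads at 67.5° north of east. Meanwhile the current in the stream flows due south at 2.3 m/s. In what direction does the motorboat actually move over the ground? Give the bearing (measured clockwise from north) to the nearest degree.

Taking east as x and north as y: velocity relative to the water = (3.138, 7.576) m/s; the water relative to ground = (0.000, -2.300) m/s.
Velocity relative to ground = (3.138, 7.576) + (0.000, -2.300) = (3.138, 5.276) m/s.
Bearing = atan2(3.14, 5.28) = 30.74° clockwise from north.

031°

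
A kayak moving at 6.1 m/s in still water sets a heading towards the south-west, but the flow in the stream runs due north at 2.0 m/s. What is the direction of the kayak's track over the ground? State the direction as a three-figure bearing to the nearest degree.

242°

Taking east as x and north as y: velocity relative to the water = (-4.313, -4.313) m/s; the water relative to ground = (0.000, 2.000) m/s.
Velocity relative to ground = (-4.313, -4.313) + (0.000, 2.000) = (-4.313, -2.313) m/s.
Bearing = atan2(-4.31, -2.31) = 241.79° clockwise from north.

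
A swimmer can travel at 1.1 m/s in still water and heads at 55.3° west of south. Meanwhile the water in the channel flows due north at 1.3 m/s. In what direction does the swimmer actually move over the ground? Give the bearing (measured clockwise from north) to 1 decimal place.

306.7°

Taking east as x and north as y: velocity relative to the water = (-0.904, -0.626) m/s; the water relative to ground = (0.000, 1.300) m/s.
Velocity relative to ground = (-0.904, -0.626) + (0.000, 1.300) = (-0.904, 0.674) m/s.
Bearing = atan2(-0.90, 0.67) = 306.69° clockwise from north.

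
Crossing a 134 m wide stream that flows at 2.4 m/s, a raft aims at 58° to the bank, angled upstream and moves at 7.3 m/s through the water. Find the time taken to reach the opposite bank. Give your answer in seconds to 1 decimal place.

The component of the raft's velocity perpendicular to the bank is 7.3 × sin 58° = 6.191 m/s.
Only the cross-stream component determines the crossing time; the current contributes nothing perpendicular to the bank.
Time = 134 / 6.191 = 21.645 s.

21.6 s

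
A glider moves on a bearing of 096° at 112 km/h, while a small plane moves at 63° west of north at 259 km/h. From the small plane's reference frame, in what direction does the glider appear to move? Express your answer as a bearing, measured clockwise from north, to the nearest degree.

111°

Taking east as x and north as y: glider velocity = (111.386, -11.707) km/h; small plane velocity = (-230.771, 117.584) km/h.
Velocity of glider relative to small plane = (111.386, -11.707) − (-230.771, 117.584) = (342.157, -129.291) km/h.
Bearing = atan2(342.16, -129.29) = 110.70° clockwise from north.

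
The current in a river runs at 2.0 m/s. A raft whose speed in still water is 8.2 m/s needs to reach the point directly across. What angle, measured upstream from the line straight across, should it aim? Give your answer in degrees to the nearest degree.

To cancel the current, the upstream component of the raft's velocity must equal the flow: 8.2 sin θ = 2.0.
sin θ = 2.0 / 8.2 = 0.2439.
θ = arcsin(0.2439) = 14.117°.

14°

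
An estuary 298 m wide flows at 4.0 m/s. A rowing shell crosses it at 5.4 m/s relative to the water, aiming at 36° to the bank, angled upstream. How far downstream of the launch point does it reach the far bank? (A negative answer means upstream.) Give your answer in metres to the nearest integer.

-35 m

Perpendicular speed = 3.174 m/s; crossing time = 298 / 3.174 = 93.887 s.
Net downstream speed = -0.369 m/s.
Drift = -0.369 × 93.887 = -34.615 m (upstream).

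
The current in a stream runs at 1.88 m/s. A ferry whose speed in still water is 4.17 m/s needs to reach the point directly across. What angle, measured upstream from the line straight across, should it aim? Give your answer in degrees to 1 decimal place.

26.8°

To cancel the current, the upstream component of the ferry's velocity must equal the flow: 4.17 sin θ = 1.88.
sin θ = 1.88 / 4.17 = 0.4508.
θ = arcsin(0.4508) = 26.798°.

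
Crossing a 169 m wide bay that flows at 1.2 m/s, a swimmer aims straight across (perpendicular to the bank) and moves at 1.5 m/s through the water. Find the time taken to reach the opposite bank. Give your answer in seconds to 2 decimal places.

112.67 s

The component of the swimmer's velocity perpendicular to the bank is 1.5 m/s.
The current is parallel to the bank, so it does not affect the crossing time.
Time = 169 / 1.500 = 112.667 s.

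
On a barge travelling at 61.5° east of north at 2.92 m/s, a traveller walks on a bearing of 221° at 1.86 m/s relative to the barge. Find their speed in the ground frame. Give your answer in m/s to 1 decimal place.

1.3 m/s

Taking east as x and north as y: barge velocity = (2.566, 1.393) m/s; traveller velocity relative to barge = (-1.220, -1.404) m/s.
Velocity relative to ground = (2.566, 1.393) + (-1.220, -1.404) = (1.346, -0.010) m/s.
Speed = |(1.346, -0.010)| = 1.346 m/s.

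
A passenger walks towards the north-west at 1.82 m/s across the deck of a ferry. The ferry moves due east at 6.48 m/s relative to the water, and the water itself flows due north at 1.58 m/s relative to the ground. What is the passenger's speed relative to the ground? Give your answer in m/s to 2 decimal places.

In east/north components (m/s): passenger relative to ferry = (-1.287, 1.287); ferry relative to water = (6.480, 0.000); water relative to ground = (0.000, 1.580).
Sum = (5.193, 2.867) m/s.
Speed = |(5.193, 2.867)| = 5.932 m/s.

5.93 m/s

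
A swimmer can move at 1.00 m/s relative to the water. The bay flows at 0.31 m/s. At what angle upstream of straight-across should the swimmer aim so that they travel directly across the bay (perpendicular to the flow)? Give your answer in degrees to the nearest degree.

To cancel the current, the upstream component of the swimmer's velocity must equal the flow: 1.00 sin θ = 0.31.
sin θ = 0.31 / 1.00 = 0.3100.
θ = arcsin(0.3100) = 18.059°.

18°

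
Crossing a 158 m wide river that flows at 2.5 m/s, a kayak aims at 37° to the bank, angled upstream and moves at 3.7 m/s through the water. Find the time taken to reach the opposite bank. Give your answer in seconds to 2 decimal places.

The component of the kayak's velocity perpendicular to the bank is 3.7 × sin 37° = 2.227 m/s.
The flow acts along the bank and has no component across it.
Time = 158 / 2.227 = 70.957 s.

70.96 s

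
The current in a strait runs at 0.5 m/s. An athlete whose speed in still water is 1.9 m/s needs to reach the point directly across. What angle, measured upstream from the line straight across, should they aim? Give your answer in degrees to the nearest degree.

To cancel the current, the upstream component of the athlete's velocity must equal the flow: 1.9 sin θ = 0.5.
sin θ = 0.5 / 1.9 = 0.2632.
θ = arcsin(0.2632) = 15.258°.

15°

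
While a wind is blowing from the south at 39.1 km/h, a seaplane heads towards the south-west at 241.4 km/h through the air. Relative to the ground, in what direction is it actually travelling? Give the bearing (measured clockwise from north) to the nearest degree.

Taking east as x and north as y: velocity relative to the air = (-170.696, -170.696) km/h; the air relative to ground = (0.000, 39.100) km/h.
Velocity relative to ground = (-170.696, -170.696) + (0.000, 39.100) = (-170.696, -131.596) km/h.
Bearing = atan2(-170.70, -131.60) = 232.37° clockwise from north.

232°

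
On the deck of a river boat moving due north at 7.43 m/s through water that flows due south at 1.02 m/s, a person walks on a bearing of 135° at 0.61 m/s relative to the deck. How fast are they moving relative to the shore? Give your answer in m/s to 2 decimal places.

In east/north components (m/s): person relative to river boat = (0.431, -0.431); river boat relative to water = (0.000, 7.430); water relative to ground = (0.000, -1.020).
Sum = (0.431, 5.979) m/s.
Speed = |(0.431, 5.979)| = 5.994 m/s.

5.99 m/s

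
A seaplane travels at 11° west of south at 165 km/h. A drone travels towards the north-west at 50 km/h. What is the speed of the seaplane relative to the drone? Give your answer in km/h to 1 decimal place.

Taking east as x and north as y: seaplane velocity = (-31.483, -161.968) km/h; drone velocity = (-35.355, 35.355) km/h.
Velocity of seaplane relative to drone = (-31.483, -161.968) − (-35.355, 35.355) = (3.872, -197.324) km/h.
Magnitude = |(3.872, -197.324)| = 197.362 km/h.

197.4 km/h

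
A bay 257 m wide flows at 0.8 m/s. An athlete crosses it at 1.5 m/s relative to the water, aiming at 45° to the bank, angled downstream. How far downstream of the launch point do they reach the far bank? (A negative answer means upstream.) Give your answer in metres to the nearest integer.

Perpendicular speed = 1.061 m/s; crossing time = 257 / 1.061 = 242.302 s.
Net downstream speed = 1.861 m/s.
Drift = 1.861 × 242.302 = 450.842 m (downstream).

451 m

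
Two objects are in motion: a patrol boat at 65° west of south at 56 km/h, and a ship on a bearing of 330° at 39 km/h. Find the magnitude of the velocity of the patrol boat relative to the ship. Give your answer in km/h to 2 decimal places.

Taking east as x and north as y: patrol boat velocity = (-50.753, -23.667) km/h; ship velocity = (-19.500, 33.775) km/h.
Velocity of patrol boat relative to ship = (-50.753, -23.667) − (-19.500, 33.775) = (-31.253, -57.442) km/h.
Magnitude = |(-31.253, -57.442)| = 65.393 km/h.

65.39 km/h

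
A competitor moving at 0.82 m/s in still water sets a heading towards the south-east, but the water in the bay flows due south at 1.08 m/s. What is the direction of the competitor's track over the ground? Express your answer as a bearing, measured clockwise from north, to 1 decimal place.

160.7°

Taking east as x and north as y: velocity relative to the water = (0.580, -0.580) m/s; the water relative to ground = (0.000, -1.080) m/s.
Velocity relative to ground = (0.580, -0.580) + (0.000, -1.080) = (0.580, -1.660) m/s.
Bearing = atan2(0.58, -1.66) = 160.74° clockwise from north.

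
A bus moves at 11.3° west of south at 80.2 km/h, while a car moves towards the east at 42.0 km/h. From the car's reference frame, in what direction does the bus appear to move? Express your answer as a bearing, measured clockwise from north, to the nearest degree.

Taking east as x and north as y: bus velocity = (-15.715, -78.645) km/h; car velocity = (42.000, 0.000) km/h.
Velocity of bus relative to car = (-15.715, -78.645) − (42.000, 0.000) = (-57.715, -78.645) km/h.
Bearing = atan2(-57.71, -78.65) = 216.27° clockwise from north.

216°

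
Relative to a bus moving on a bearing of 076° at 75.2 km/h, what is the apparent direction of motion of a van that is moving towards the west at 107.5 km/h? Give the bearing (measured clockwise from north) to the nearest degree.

Taking east as x and north as y: van velocity = (-107.500, 0.000) km/h; bus velocity = (72.966, 18.193) km/h.
Velocity of van relative to bus = (-107.500, 0.000) − (72.966, 18.193) = (-180.466, -18.193) km/h.
Bearing = atan2(-180.47, -18.19) = 264.24° clockwise from north.

264°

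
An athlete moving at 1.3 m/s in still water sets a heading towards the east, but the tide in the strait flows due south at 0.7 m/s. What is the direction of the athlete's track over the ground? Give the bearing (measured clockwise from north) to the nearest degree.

118°

Taking east as x and north as y: velocity relative to the water = (1.300, 0.000) m/s; the water relative to ground = (0.000, -0.700) m/s.
Velocity relative to ground = (1.300, 0.000) + (0.000, -0.700) = (1.300, -0.700) m/s.
Bearing = atan2(1.30, -0.70) = 118.30° clockwise from north.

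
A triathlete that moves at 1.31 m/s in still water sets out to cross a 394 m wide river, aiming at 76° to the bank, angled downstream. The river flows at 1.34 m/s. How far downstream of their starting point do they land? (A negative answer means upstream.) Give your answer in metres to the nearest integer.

Perpendicular speed = 1.271 m/s; crossing time = 394 / 1.271 = 309.971 s.
Net downstream speed = 1.657 m/s.
Drift = 1.657 × 309.971 = 513.596 m (downstream).

514 m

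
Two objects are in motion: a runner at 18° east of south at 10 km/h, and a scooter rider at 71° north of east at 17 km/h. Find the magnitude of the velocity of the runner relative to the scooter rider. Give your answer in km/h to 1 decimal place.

Taking east as x and north as y: runner velocity = (3.090, -9.511) km/h; scooter rider velocity = (5.535, 16.074) km/h.
Velocity of runner relative to scooter rider = (3.090, -9.511) − (5.535, 16.074) = (-2.444, -25.584) km/h.
Magnitude = |(-2.444, -25.584)| = 25.701 km/h.

25.7 km/h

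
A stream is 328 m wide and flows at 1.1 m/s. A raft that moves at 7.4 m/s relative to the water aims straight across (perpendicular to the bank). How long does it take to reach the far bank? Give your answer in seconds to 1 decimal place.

The component of the raft's velocity perpendicular to the bank is 7.4 m/s.
The flow acts along the bank and has no component across it.
Time = 328 / 7.400 = 44.324 s.

44.3 s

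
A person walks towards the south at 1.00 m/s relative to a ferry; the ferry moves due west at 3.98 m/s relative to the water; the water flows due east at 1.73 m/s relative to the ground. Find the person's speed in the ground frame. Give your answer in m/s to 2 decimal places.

In east/north components (m/s): person relative to ferry = (0.000, -1.000); ferry relative to water = (-3.980, 0.000); water relative to ground = (1.730, 0.000).
Sum = (-2.250, -1.000) m/s.
Speed = |(-2.250, -1.000)| = 2.462 m/s.

2.46 m/s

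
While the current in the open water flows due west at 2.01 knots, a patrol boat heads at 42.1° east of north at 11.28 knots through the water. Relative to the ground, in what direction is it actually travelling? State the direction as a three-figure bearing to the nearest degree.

Taking east as x and north as y: velocity relative to the water = (7.562, 8.369) knots; the water relative to ground = (-2.010, 0.000) knots.
Velocity relative to ground = (7.562, 8.369) + (-2.010, 0.000) = (5.552, 8.369) knots.
Bearing = atan2(5.55, 8.37) = 33.56° clockwise from north.

034°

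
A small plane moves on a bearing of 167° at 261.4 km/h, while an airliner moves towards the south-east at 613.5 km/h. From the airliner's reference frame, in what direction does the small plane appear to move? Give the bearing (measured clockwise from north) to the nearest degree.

296°

Taking east as x and north as y: small plane velocity = (58.802, -254.700) km/h; airliner velocity = (433.810, -433.810) km/h.
Velocity of small plane relative to airliner = (58.802, -254.700) − (433.810, -433.810) = (-375.008, 179.110) km/h.
Bearing = atan2(-375.01, 179.11) = 295.53° clockwise from north.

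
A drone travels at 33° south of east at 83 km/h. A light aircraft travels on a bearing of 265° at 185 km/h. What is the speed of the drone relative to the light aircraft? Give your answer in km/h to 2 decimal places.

255.57 km/h

Taking east as x and north as y: drone velocity = (69.610, -45.205) km/h; light aircraft velocity = (-184.296, -16.124) km/h.
Velocity of drone relative to light aircraft = (69.610, -45.205) − (-184.296, -16.124) = (253.906, -29.081) km/h.
Magnitude = |(253.906, -29.081)| = 255.566 km/h.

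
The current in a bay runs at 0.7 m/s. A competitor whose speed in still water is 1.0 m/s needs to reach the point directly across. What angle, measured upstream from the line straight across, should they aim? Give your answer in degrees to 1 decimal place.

44.4°

To cancel the current, the upstream component of the competitor's velocity must equal the flow: 1.0 sin θ = 0.7.
sin θ = 0.7 / 1.0 = 0.7000.
θ = arcsin(0.7000) = 44.427°.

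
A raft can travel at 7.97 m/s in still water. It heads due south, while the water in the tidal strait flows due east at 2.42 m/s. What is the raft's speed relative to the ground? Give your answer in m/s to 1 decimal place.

8.3 m/s

Taking east as x and north as y: velocity relative to the water = (0.000, -7.970) m/s; the water relative to ground = (2.420, 0.000) m/s.
Velocity relative to ground = (0.000, -7.970) + (2.420, 0.000) = (2.420, -7.970) m/s.
Speed = |(2.420, -7.970)| = 8.329 m/s.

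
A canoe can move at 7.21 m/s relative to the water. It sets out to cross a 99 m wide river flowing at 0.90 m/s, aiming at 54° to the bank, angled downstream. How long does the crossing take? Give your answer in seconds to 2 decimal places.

The component of the canoe's velocity perpendicular to the bank is 7.21 × sin 54° = 5.833 m/s.
The current is parallel to the bank, so it does not affect the crossing time.
Time = 99 / 5.833 = 16.972 s.

16.97 s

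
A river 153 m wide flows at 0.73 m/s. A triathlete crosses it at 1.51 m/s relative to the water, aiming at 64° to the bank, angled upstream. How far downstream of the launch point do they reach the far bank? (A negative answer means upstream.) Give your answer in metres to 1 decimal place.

7.7 m

Perpendicular speed = 1.357 m/s; crossing time = 153 / 1.357 = 112.734 s.
Net downstream speed = 0.068 m/s.
Drift = 0.068 × 112.734 = 7.673 m (downstream).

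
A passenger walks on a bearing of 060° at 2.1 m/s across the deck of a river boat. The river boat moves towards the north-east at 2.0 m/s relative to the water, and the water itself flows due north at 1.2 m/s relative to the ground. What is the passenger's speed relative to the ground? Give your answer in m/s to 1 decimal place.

In east/north components (m/s): passenger relative to river boat = (1.819, 1.050); river boat relative to water = (1.414, 1.414); water relative to ground = (0.000, 1.200).
Sum = (3.233, 3.664) m/s.
Speed = |(3.233, 3.664)| = 4.887 m/s.

4.9 m/s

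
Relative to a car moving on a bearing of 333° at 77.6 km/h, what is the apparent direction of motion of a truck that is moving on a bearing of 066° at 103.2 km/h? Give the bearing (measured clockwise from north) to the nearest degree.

102°

Taking east as x and north as y: truck velocity = (94.278, 41.975) km/h; car velocity = (-35.230, 69.142) km/h.
Velocity of truck relative to car = (94.278, 41.975) − (-35.230, 69.142) = (129.508, -27.167) km/h.
Bearing = atan2(129.51, -27.17) = 101.85° clockwise from north.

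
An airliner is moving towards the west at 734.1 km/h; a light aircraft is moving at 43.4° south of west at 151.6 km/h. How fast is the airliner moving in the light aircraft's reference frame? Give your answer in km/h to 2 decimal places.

632.59 km/h

Taking east as x and north as y: airliner velocity = (-734.100, 0.000) km/h; light aircraft velocity = (-110.149, -104.162) km/h.
Velocity of airliner relative to light aircraft = (-734.100, 0.000) − (-110.149, -104.162) = (-623.951, 104.162) km/h.
Magnitude = |(-623.951, 104.162)| = 632.586 km/h.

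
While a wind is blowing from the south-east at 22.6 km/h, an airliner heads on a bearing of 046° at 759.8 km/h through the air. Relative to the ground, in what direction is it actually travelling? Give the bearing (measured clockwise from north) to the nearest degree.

Taking east as x and north as y: velocity relative to the air = (546.554, 527.801) km/h; the air relative to ground = (-15.981, 15.981) km/h.
Velocity relative to ground = (546.554, 527.801) + (-15.981, 15.981) = (530.574, 543.782) km/h.
Bearing = atan2(530.57, 543.78) = 44.30° clockwise from north.

044°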